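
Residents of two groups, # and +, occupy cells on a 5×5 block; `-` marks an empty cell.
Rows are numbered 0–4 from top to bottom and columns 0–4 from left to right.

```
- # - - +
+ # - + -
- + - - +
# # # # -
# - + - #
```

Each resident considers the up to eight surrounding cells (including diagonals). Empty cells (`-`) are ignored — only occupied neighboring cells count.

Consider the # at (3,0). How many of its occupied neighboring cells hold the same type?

2

Occupied neighbors of (3,0): (2,1)=+, (3,1)=#, (4,0)=#.
Same type (#): 2 of 3.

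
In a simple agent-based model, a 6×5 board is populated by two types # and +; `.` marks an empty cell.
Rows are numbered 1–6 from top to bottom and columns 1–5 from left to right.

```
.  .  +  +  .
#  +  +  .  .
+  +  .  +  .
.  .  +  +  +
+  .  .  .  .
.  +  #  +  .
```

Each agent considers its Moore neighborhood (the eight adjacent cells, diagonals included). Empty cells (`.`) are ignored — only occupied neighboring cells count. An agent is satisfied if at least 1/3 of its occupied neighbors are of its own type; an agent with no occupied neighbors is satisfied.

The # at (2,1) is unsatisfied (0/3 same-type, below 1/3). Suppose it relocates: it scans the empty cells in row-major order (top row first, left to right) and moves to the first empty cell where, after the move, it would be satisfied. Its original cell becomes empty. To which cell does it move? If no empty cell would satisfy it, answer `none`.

none

Vacating (2,1). Empty cells in order:
  (1,1): 0/1 same-type → still unsatisfied.
  (1,2): 0/3 same-type → still unsatisfied.
  (1,5): 0/1 same-type → still unsatisfied.
  (2,4): 0/4 same-type → still unsatisfied.
  (2,5): 0/2 same-type → still unsatisfied.
  (3,3): 0/6 same-type → still unsatisfied.
  (3,5): 0/3 same-type → still unsatisfied.
  (4,1): 0/3 same-type → still unsatisfied.
  (4,2): 0/4 same-type → still unsatisfied.
  (5,2): 1/4 same-type → still unsatisfied.
  (5,3): 1/5 same-type → still unsatisfied.
  (5,4): 1/5 same-type → still unsatisfied.
  (5,5): 0/3 same-type → still unsatisfied.
  (6,1): 0/2 same-type → still unsatisfied.
  (6,5): 0/1 same-type → still unsatisfied.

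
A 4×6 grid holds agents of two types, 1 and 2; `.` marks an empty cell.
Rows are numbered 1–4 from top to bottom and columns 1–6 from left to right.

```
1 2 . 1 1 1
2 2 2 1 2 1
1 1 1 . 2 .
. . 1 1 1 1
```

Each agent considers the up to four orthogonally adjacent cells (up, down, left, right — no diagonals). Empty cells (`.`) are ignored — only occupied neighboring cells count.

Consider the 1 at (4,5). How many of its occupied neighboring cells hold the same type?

2

Occupied neighbors of (4,5): (3,5)=2, (4,4)=1, (4,6)=1.
Same type (1): 2 of 3.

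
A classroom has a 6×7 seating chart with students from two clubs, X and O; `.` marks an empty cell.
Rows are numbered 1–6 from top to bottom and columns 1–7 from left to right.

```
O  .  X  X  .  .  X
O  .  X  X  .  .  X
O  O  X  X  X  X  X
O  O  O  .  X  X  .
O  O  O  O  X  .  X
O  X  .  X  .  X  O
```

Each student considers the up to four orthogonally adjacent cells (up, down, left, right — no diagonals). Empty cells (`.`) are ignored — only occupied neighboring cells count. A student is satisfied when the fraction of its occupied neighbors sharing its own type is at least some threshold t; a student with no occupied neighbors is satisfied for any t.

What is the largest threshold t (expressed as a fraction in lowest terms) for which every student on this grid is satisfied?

(1,1)O 1/1
(1,3)X 2/2
(1,4)X 2/2
(1,7)X 1/1
(2,1)O 2/2
(2,3)X 3/3
(2,4)X 3/3
(2,7)X 2/2
(3,1)O 3/3
(3,2)O 2/3
(3,3)X 2/4
(3,4)X 3/3
(3,5)X 3/3
(3,6)X 3/3
(3,7)X 2/2
(4,1)O 3/3
(4,2)O 4/4
(4,3)O 2/3
(4,5)X 3/3
(4,6)X 2/2
(5,1)O 3/3
(5,2)O 3/4
(5,3)O 3/3
(5,4)O 1/3
(5,5)X 1/2
(5,7)X 0/1
(6,1)O 1/2
(6,2)X 0/2
(6,4)X 0/1
(6,6)X 0/1
(6,7)O 0/2
The smallest same-type fraction is 0/1 at (5,7), which reduces to 0/1. Any threshold above that leaves this student unsatisfied.

0/1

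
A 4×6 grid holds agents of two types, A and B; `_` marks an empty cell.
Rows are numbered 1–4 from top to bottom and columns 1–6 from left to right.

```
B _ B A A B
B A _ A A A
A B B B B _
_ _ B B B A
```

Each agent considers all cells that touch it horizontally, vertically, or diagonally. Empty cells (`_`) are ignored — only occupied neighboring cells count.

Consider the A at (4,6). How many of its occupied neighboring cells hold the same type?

0

Occupied neighbors of (4,6): (3,5)=B, (4,5)=B.
Same type (A): 0 of 2.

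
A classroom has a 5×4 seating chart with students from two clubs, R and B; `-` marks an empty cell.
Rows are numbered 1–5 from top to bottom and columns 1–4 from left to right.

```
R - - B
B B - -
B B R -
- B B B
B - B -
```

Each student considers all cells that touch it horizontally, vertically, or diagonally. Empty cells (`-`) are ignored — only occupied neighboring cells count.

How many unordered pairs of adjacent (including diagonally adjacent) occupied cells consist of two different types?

Scan each occupied cell's neighbors to the right and below (and the two forward diagonals) so each pair is counted once.
Row 1: R(1,1)–B(2,1)≠ R(1,1)–B(2,2)≠  → 2/2 unlike.
Row 2: B(2,1)–B(2,2)= B(2,1)–B(3,1)= B(2,1)–B(3,2)= B(2,2)–B(3,2)= B(2,2)–R(3,3)≠ B(2,2)–B(3,1)=  → 1/6 unlike.
Row 3: B(3,1)–B(3,2)= B(3,1)–B(4,2)= B(3,2)–R(3,3)≠ B(3,2)–B(4,2)= B(3,2)–B(4,3)= R(3,3)–B(4,3)≠ R(3,3)–B(4,4)≠ R(3,3)–B(4,2)≠  → 4/8 unlike.
Row 4: B(4,2)–B(4,3)= B(4,2)–B(5,3)= B(4,2)–B(5,1)= B(4,3)–B(4,4)= B(4,3)–B(5,3)= B(4,4)–B(5,3)=  → 0/6 unlike.
Total adjacent occupied pairs: 22; unlike-type pairs: 7.

7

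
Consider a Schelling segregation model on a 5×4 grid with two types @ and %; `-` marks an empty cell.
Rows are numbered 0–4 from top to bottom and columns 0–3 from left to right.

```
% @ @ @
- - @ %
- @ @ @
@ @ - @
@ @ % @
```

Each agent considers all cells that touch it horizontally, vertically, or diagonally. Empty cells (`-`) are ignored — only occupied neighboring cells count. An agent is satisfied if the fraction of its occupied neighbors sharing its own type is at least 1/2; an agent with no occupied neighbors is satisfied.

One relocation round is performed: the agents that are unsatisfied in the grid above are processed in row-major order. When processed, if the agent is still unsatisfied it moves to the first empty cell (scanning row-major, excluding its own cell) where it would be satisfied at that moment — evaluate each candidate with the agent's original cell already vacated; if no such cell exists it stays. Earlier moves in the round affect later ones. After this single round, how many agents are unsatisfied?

Initially unsatisfied (in order): (0,0), (1,3), (4,2).
  (0,0): no empty cell satisfies it; stays.
  (1,3): no empty cell satisfies it; stays.
  (4,2): no empty cell satisfies it; stays.
Resulting grid:
% @ @ @
- - @ %
- @ @ @
@ @ - @
@ @ % @
Unsatisfied now: (0,0), (1,3), (4,2).

3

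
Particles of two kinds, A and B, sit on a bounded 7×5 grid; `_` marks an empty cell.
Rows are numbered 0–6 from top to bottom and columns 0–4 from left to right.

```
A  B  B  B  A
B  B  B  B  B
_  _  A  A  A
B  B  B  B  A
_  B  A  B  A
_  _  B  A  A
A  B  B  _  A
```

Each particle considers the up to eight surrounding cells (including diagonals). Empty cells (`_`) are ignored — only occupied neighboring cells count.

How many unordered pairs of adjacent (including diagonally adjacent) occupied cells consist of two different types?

35

Scan each occupied cell's neighbors to the right and below (and the two forward diagonals) so each pair is counted once.
Row 0: A(0,0)–B(0,1)≠ A(0,0)–B(1,0)≠ A(0,0)–B(1,1)≠ B(0,1)–B(0,2)= B(0,1)–B(1,1)= B(0,1)–B(1,2)= B(0,1)–B(1,0)= B(0,2)–B(0,3)= B(0,2)–B(1,2)= B(0,2)–B(1,3)= B(0,2)–B(1,1)= B(0,3)–A(0,4)≠ B(0,3)–B(1,3)= B(0,3)–B(1,4)= B(0,3)–B(1,2)= A(0,4)–B(1,4)≠ A(0,4)–B(1,3)≠  → 6/17 unlike.
Row 1: B(1,0)–B(1,1)= B(1,1)–B(1,2)= B(1,1)–A(2,2)≠ B(1,2)–B(1,3)= B(1,2)–A(2,2)≠ B(1,2)–A(2,3)≠ B(1,3)–B(1,4)= B(1,3)–A(2,3)≠ B(1,3)–A(2,4)≠ B(1,3)–A(2,2)≠ B(1,4)–A(2,4)≠ B(1,4)–A(2,3)≠  → 8/12 unlike.
Row 2: A(2,2)–A(2,3)= A(2,2)–B(3,2)≠ A(2,2)–B(3,3)≠ A(2,2)–B(3,1)≠ A(2,3)–A(2,4)= A(2,3)–B(3,3)≠ A(2,3)–A(3,4)= A(2,3)–B(3,2)≠ A(2,4)–A(3,4)= A(2,4)–B(3,3)≠  → 6/10 unlike.
Row 3: B(3,0)–B(3,1)= B(3,0)–B(4,1)= B(3,1)–B(3,2)= B(3,1)–B(4,1)= B(3,1)–A(4,2)≠ B(3,2)–B(3,3)= B(3,2)–A(4,2)≠ B(3,2)–B(4,3)= B(3,2)–B(4,1)= B(3,3)–A(3,4)≠ B(3,3)–B(4,3)= B(3,3)–A(4,4)≠ B(3,3)–A(4,2)≠ A(3,4)–A(4,4)= A(3,4)–B(4,3)≠  → 6/15 unlike.
Row 4: B(4,1)–A(4,2)≠ B(4,1)–B(5,2)= A(4,2)–B(4,3)≠ A(4,2)–B(5,2)≠ A(4,2)–A(5,3)= B(4,3)–A(4,4)≠ B(4,3)–A(5,3)≠ B(4,3)–A(5,4)≠ B(4,3)–B(5,2)= A(4,4)–A(5,4)= A(4,4)–A(5,3)=  → 6/11 unlike.
Row 5: B(5,2)–A(5,3)≠ B(5,2)–B(6,2)= B(5,2)–B(6,1)= A(5,3)–A(5,4)= A(5,3)–A(6,4)= A(5,3)–B(6,2)≠ A(5,4)–A(6,4)=  → 2/7 unlike.
Row 6: A(6,0)–B(6,1)≠ B(6,1)–B(6,2)=  → 1/2 unlike.
Total adjacent occupied pairs: 74; unlike-type pairs: 35.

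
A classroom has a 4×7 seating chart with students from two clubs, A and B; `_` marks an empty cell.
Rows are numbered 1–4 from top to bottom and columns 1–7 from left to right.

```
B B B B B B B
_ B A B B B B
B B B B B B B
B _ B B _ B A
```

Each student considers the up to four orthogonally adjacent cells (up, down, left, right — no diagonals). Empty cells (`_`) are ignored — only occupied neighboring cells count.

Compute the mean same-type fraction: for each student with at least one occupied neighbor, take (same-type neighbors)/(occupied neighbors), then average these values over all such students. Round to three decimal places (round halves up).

0.840

Row 1: (1,1)B 1/1 · (1,2)B 3/3 · (1,3)B 2/3 · (1,4)B 3/3 · (1,5)B 3/3 · (1,6)B 3/3 · (1,7)B 2/2
Row 2: (2,2)B 2/3 · (2,3)A 0/4 · (2,4)B 3/4 · (2,5)B 4/4 · (2,6)B 4/4 · (2,7)B 3/3
Row 3: (3,1)B 2/2 · (3,2)B 3/3 · (3,3)B 3/4 · (3,4)B 4/4 · (3,5)B 3/3 · (3,6)B 4/4 · (3,7)B 2/3
Row 4: (4,1)B 1/1 · (4,3)B 2/2 · (4,4)B 2/2 · (4,6)B 1/2 · (4,7)A 0/2
Sum over 25 students: 1/1 + 3/3 + 2/3 + 3/3 + 3/3 + 3/3 + 2/2 + 2/3 + 0/4 + 3/4 + 4/4 + 4/4 + 3/3 + 2/2 + 3/3 + 3/4 + 4/4 + 3/3 + 4/4 + 2/3 + 1/1 + 2/2 + 2/2 + 1/2 + 0/2 = 21; mean = 21 ÷ 25 = 21/25 = 0.84 → 0.840.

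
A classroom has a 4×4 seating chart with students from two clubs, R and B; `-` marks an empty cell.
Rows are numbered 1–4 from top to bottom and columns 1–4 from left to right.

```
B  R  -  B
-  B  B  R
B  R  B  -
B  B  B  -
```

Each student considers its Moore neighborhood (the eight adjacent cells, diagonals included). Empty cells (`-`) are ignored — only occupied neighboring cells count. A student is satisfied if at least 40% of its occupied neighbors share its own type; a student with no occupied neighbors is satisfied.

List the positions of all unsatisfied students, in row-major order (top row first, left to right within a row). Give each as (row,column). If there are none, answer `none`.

Row 1: (1,1)B 1/2 satisfied · (1,2)R 0/3 not · (1,4)B 1/2 satisfied
Row 2: (2,2)B 4/6 satisfied · (2,3)B 3/6 satisfied · (2,4)R 0/3 not
Row 3: (3,1)B 3/4 satisfied · (3,2)R 0/7 not · (3,3)B 4/6 satisfied
Row 4: (4,1)B 2/3 satisfied · (4,2)B 4/5 satisfied · (4,3)B 2/3 satisfied

(1,2), (2,4), (3,2)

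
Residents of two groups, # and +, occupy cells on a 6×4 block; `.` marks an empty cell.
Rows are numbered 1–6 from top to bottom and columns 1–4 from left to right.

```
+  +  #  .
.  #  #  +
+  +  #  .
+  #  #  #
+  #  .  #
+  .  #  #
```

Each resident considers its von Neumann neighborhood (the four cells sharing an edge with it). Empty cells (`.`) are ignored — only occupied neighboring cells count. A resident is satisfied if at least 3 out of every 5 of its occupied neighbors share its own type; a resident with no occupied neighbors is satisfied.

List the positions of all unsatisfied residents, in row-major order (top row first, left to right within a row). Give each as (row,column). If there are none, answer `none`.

(1,1)+ 1/1 ok
(1,2)+ 1/3 unhappy
(1,3)# 1/2 unhappy
(2,2)# 1/3 unhappy
(2,3)# 3/4 ok
(2,4)+ 0/1 unhappy
(3,1)+ 2/2 ok
(3,2)+ 1/4 unhappy
(3,3)# 2/3 ok
(4,1)+ 2/3 ok
(4,2)# 2/4 unhappy
(4,3)# 3/3 ok
(4,4)# 2/2 ok
(5,1)+ 2/3 ok
(5,2)# 1/2 unhappy
(5,4)# 2/2 ok
(6,1)+ 1/1 ok
(6,3)# 1/1 ok
(6,4)# 2/2 ok

(1,2), (1,3), (2,2), (2,4), (3,2), (4,2), (5,2)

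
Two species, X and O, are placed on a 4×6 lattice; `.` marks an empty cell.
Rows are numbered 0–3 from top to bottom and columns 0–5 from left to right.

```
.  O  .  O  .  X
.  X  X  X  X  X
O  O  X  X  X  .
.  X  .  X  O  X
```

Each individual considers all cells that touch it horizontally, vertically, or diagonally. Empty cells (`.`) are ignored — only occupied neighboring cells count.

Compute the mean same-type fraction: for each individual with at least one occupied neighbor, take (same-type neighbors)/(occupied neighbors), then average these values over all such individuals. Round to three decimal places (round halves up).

(0,1)O 0/2
(0,3)O 0/3
(0,5)X 2/2
(1,1)X 2/5
(1,2)X 4/7
(1,3)X 5/6
(1,4)X 5/6
(1,5)X 3/3
(2,0)O 1/3
(2,1)O 1/5
(2,2)X 6/7
(2,3)X 6/7
(2,4)X 6/7
(3,1)X 1/3
(3,3)X 3/4
(3,4)O 0/4
(3,5)X 1/2
Sum over 17 individuals: 0/2 + 0/3 + 2/2 + 2/5 + 4/7 + 5/6 + 5/6 + 3/3 + 1/3 + 1/5 + 6/7 + 6/7 + 6/7 + 1/3 + 3/4 + 0/4 + 1/2 = 3917/420; mean = 3917/420 ÷ 17 = 3917/7140 = 0.548599… → 0.549.

0.549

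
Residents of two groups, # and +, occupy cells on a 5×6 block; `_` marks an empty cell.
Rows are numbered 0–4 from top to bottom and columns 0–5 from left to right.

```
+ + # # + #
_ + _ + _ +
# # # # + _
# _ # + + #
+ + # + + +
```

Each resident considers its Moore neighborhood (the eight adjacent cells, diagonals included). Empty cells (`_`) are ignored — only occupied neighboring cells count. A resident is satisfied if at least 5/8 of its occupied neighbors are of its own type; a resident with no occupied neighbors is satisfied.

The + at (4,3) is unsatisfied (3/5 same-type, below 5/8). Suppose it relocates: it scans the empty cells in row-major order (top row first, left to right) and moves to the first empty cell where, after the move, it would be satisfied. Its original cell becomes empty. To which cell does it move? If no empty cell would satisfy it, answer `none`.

(2,5)

Vacating (4,3). Empty cells in order:
  (1,0): 3/5 same-type → still unsatisfied.
  (1,2): 3/8 same-type → still unsatisfied.
  (1,4): 4/7 same-type → still unsatisfied.
  (2,5): 3/4 same-type → satisfied — stop here.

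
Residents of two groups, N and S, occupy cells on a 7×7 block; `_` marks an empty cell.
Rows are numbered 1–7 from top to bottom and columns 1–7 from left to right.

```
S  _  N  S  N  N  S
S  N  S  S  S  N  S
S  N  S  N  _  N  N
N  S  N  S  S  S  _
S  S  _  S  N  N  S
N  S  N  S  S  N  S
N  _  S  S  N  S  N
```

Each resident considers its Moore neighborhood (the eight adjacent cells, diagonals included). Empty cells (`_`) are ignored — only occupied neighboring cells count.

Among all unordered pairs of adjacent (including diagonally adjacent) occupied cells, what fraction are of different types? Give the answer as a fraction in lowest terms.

Scan each occupied cell's neighbors to the right and below (and the two forward diagonals) so each pair is counted once.
Row 1: S(1,1)–S(2,1)= S(1,1)–N(2,2)≠ N(1,3)–S(1,4)≠ N(1,3)–S(2,3)≠ N(1,3)–S(2,4)≠ N(1,3)–N(2,2)= S(1,4)–N(1,5)≠ S(1,4)–S(2,4)= S(1,4)–S(2,5)= S(1,4)–S(2,3)= N(1,5)–N(1,6)= N(1,5)–S(2,5)≠ N(1,5)–N(2,6)= N(1,5)–S(2,4)≠ N(1,6)–S(1,7)≠ N(1,6)–N(2,6)= N(1,6)–S(2,7)≠ N(1,6)–S(2,5)≠ S(1,7)–S(2,7)= S(1,7)–N(2,6)≠  → 11/20 unlike.
Row 2: S(2,1)–N(2,2)≠ S(2,1)–S(3,1)= S(2,1)–N(3,2)≠ N(2,2)–S(2,3)≠ N(2,2)–N(3,2)= N(2,2)–S(3,3)≠ N(2,2)–S(3,1)≠ S(2,3)–S(2,4)= S(2,3)–S(3,3)= S(2,3)–N(3,4)≠ S(2,3)–N(3,2)≠ S(2,4)–S(2,5)= S(2,4)–N(3,4)≠ S(2,4)–S(3,3)= S(2,5)–N(2,6)≠ S(2,5)–N(3,6)≠ S(2,5)–N(3,4)≠ N(2,6)–S(2,7)≠ N(2,6)–N(3,6)= N(2,6)–N(3,7)= S(2,7)–N(3,7)≠ S(2,7)–N(3,6)≠  → 14/22 unlike.
Row 3: S(3,1)–N(3,2)≠ S(3,1)–N(4,1)≠ S(3,1)–S(4,2)= N(3,2)–S(3,3)≠ N(3,2)–S(4,2)≠ N(3,2)–N(4,3)= N(3,2)–N(4,1)= S(3,3)–N(3,4)≠ S(3,3)–N(4,3)≠ S(3,3)–S(4,4)= S(3,3)–S(4,2)= N(3,4)–S(4,4)≠ N(3,4)–S(4,5)≠ N(3,4)–N(4,3)= N(3,6)–N(3,7)= N(3,6)–S(4,6)≠ N(3,6)–S(4,5)≠ N(3,7)–S(4,6)≠  → 11/18 unlike.
Row 4: N(4,1)–S(4,2)≠ N(4,1)–S(5,1)≠ N(4,1)–S(5,2)≠ S(4,2)–N(4,3)≠ S(4,2)–S(5,2)= S(4,2)–S(5,1)= N(4,3)–S(4,4)≠ N(4,3)–S(5,4)≠ N(4,3)–S(5,2)≠ S(4,4)–S(4,5)= S(4,4)–S(5,4)= S(4,4)–N(5,5)≠ S(4,5)–S(4,6)= S(4,5)–N(5,5)≠ S(4,5)–N(5,6)≠ S(4,5)–S(5,4)= S(4,6)–N(5,6)≠ S(4,6)–S(5,7)= S(4,6)–N(5,5)≠  → 12/19 unlike.
Row 5: S(5,1)–S(5,2)= S(5,1)–N(6,1)≠ S(5,1)–S(6,2)= S(5,2)–S(6,2)= S(5,2)–N(6,3)≠ S(5,2)–N(6,1)≠ S(5,4)–N(5,5)≠ S(5,4)–S(6,4)= S(5,4)–S(6,5)= S(5,4)–N(6,3)≠ N(5,5)–N(5,6)= N(5,5)–S(6,5)≠ N(5,5)–N(6,6)= N(5,5)–S(6,4)≠ N(5,6)–S(5,7)≠ N(5,6)–N(6,6)= N(5,6)–S(6,7)≠ N(5,6)–S(6,5)≠ S(5,7)–S(6,7)= S(5,7)–N(6,6)≠  → 11/20 unlike.
Row 6: N(6,1)–S(6,2)≠ N(6,1)–N(7,1)= S(6,2)–N(6,3)≠ S(6,2)–S(7,3)= S(6,2)–N(7,1)≠ N(6,3)–S(6,4)≠ N(6,3)–S(7,3)≠ N(6,3)–S(7,4)≠ S(6,4)–S(6,5)= S(6,4)–S(7,4)= S(6,4)–N(7,5)≠ S(6,4)–S(7,3)= S(6,5)–N(6,6)≠ S(6,5)–N(7,5)≠ S(6,5)–S(7,6)= S(6,5)–S(7,4)= N(6,6)–S(6,7)≠ N(6,6)–S(7,6)≠ N(6,6)–N(7,7)= N(6,6)–N(7,5)= S(6,7)–N(7,7)≠ S(6,7)–S(7,6)=  → 12/22 unlike.
Row 7: S(7,3)–S(7,4)= S(7,4)–N(7,5)≠ N(7,5)–S(7,6)≠ S(7,6)–N(7,7)≠  → 3/4 unlike.
Total adjacent occupied pairs: 125; unlike-type pairs: 74.
74/125 is already in lowest terms.

74/125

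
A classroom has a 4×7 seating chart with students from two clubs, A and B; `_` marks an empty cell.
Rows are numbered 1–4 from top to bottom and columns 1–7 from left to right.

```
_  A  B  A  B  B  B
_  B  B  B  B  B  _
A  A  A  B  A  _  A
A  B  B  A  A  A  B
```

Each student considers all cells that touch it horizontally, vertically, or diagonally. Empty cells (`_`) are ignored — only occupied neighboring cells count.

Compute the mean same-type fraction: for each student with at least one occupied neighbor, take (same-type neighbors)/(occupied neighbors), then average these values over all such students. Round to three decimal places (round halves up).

0.502

Row 1: (1,2)A 0/3 · (1,3)B 3/5 · (1,4)A 0/5 · (1,5)B 4/5 · (1,6)B 4/4 · (1,7)B 2/2
Row 2: (2,2)B 2/6 · (2,3)B 4/8 · (2,4)B 5/8 · (2,5)B 5/7 · (2,6)B 4/6
Row 3: (3,1)A 2/4 · (3,2)A 3/7 · (3,3)A 2/8 · (3,4)B 4/8 · (3,5)A 3/7 · (3,7)A 1/3
Row 4: (4,1)A 2/3 · (4,2)B 1/5 · (4,3)B 2/5 · (4,4)A 3/5 · (4,5)A 3/4 · (4,6)A 3/4 · (4,7)B 0/2
Sum over 24 students: 0/3 + 3/5 + 0/5 + 4/5 + 4/4 + 2/2 + 2/6 + 4/8 + 5/8 + 5/7 + 4/6 + 2/4 + 3/7 + 2/8 + 4/8 + 3/7 + 1/3 + 2/3 + 1/5 + 2/5 + 3/5 + 3/4 + 3/4 + 0/2 = 3373/280; mean = 3373/280 ÷ 24 = 3373/6720 = 0.501934… → 0.502.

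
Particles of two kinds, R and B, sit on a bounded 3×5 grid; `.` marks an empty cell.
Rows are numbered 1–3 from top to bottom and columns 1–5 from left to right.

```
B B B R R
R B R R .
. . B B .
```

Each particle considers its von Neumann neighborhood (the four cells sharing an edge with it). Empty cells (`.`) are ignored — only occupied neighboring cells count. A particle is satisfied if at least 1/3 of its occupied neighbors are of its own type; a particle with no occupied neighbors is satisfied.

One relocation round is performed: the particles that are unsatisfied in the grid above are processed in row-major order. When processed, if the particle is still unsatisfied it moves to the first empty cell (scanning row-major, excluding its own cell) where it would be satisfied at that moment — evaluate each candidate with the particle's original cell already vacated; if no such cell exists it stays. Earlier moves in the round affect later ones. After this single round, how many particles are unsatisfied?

0

Initially unsatisfied (in order): (2,1), (2,3).
  (2,1) → (2,5).
  (2,3) → (3,1).
Resulting grid:
B B B R R
. B . R R
R . B B .
All satisfied now.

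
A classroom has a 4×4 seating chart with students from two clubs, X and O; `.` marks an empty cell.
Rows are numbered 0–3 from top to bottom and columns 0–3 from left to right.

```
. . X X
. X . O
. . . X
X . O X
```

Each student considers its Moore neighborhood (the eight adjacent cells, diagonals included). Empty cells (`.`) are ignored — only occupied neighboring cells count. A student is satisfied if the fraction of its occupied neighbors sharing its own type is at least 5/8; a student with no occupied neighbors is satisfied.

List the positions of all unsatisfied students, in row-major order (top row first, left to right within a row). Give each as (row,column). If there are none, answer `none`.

Row 0: (0,2)X 2/3 satisfied · (0,3)X 1/2 not
Row 1: (1,1)X 1/1 satisfied · (1,3)O 0/3 not
Row 2: (2,3)X 1/3 not
Row 3: (3,0)X 0/0 satisfied · (3,2)O 0/2 not · (3,3)X 1/2 not

(0,3), (1,3), (2,3), (3,2), (3,3)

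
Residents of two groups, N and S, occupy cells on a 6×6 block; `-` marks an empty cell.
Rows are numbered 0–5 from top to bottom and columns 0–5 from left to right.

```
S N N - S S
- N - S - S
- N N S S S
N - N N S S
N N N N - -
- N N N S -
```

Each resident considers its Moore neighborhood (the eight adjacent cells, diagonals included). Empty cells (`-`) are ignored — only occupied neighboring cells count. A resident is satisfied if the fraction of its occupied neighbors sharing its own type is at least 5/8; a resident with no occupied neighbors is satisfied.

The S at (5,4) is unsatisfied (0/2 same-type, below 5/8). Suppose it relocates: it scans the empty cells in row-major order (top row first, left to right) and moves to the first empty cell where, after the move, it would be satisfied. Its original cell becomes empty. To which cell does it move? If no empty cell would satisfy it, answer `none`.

Vacating (5,4). Empty cells in order:
  (0,3): 2/3 same-type → satisfied — stop here.

(0,3)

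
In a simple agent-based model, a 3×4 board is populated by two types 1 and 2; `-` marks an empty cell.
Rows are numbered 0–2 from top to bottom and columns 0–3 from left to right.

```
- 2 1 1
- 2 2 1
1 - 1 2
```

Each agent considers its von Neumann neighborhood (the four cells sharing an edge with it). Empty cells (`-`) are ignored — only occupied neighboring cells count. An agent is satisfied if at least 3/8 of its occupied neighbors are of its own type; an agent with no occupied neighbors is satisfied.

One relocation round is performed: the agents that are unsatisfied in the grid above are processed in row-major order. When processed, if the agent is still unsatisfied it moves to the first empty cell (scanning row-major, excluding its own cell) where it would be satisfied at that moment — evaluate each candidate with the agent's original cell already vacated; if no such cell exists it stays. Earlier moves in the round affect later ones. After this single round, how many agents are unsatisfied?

1

Initially unsatisfied (in order): (0,2), (1,2), (1,3), (2,2), (2,3).
  (0,2) → (1,0).
  (1,2) → (0,0).
  (1,3): now satisfied by earlier moves; stays.
  (2,2) → (0,2).
  (2,3) → (2,1).
Resulting grid:
2 2 1 1
1 2 - 1
1 2 - -
Unsatisfied now: (1,0).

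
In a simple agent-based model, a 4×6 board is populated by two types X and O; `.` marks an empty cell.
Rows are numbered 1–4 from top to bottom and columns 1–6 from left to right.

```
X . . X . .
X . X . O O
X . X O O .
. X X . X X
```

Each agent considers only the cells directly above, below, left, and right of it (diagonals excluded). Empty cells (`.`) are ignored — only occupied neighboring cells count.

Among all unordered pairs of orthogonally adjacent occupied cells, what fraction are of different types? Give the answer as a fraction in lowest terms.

2/11

Scan each occupied cell's neighbors to the right and below so each pair is counted once.
Row 1: X(1,1)–X(2,1)=  → 0/1 unlike.
Row 2: X(2,1)–X(3,1)= X(2,3)–X(3,3)= O(2,5)–O(2,6)= O(2,5)–O(3,5)=  → 0/4 unlike.
Row 3: X(3,3)–O(3,4)≠ X(3,3)–X(4,3)= O(3,4)–O(3,5)= O(3,5)–X(4,5)≠  → 2/4 unlike.
Row 4: X(4,2)–X(4,3)= X(4,5)–X(4,6)=  → 0/2 unlike.
Total adjacent occupied pairs: 11; unlike-type pairs: 2.
2/11 is already in lowest terms.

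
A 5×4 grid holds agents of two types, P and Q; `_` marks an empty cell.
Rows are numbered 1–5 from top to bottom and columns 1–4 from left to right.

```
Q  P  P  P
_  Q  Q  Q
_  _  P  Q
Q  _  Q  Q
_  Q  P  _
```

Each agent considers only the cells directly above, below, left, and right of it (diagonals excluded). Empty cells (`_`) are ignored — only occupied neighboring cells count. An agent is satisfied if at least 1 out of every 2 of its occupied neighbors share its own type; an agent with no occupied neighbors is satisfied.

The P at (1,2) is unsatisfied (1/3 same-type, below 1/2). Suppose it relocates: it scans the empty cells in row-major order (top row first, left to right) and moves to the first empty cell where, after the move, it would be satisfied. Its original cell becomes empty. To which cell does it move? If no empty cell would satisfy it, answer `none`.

Vacating (1,2). Empty cells in order:
  (2,1): 0/2 same-type → still unsatisfied.
  (3,1): 0/1 same-type → still unsatisfied.
  (3,2): 1/2 same-type → satisfied — stop here.

(3,2)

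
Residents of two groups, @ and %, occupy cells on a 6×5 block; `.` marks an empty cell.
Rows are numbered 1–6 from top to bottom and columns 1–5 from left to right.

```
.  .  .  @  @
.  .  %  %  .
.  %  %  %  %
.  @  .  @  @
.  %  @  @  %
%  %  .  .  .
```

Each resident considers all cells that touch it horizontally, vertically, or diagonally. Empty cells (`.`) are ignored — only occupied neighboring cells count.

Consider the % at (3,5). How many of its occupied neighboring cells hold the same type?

Occupied neighbors of (3,5): (2,4)=%, (3,4)=%, (4,4)=@, (4,5)=@.
Same type (%): 2 of 4.

2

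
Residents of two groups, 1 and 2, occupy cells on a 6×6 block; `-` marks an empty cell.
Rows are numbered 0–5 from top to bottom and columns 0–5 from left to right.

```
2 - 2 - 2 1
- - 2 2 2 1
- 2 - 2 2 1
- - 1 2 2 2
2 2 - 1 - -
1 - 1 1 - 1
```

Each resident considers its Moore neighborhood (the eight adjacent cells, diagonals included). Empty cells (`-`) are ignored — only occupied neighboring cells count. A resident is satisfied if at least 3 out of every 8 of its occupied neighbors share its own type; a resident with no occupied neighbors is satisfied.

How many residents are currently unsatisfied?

Row 0: (0,0)2 0/0 ok · (0,2)2 2/2 ok · (0,4)2 2/4 ok · (0,5)1 1/3 unhappy
Row 1: (1,2)2 4/4 ok · (1,3)2 6/6 ok · (1,4)2 4/7 ok · (1,5)1 2/5 ok
Row 2: (2,1)2 1/2 ok · (2,3)2 6/7 ok · (2,4)2 6/8 ok · (2,5)1 1/5 unhappy
Row 3: (3,2)1 1/5 unhappy · (3,3)2 3/5 ok · (3,4)2 4/6 ok · (3,5)2 2/3 ok
Row 4: (4,0)2 1/2 ok · (4,1)2 1/4 unhappy · (4,3)1 3/5 ok
Row 5: (5,0)1 0/2 unhappy · (5,2)1 2/3 ok · (5,3)1 2/2 ok · (5,5)1 0/0 ok
Unsatisfied: (0,5), (2,5), (3,2), (4,1), (5,0) — 5 in total.

5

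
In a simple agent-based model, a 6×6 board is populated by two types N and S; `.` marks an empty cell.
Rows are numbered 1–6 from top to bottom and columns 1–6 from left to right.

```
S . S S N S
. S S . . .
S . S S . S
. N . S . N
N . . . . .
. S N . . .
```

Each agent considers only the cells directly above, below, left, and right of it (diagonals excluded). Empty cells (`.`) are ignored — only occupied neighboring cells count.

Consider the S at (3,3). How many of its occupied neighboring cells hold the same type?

2

Occupied neighbors of (3,3): (2,3)=S, (3,4)=S.
Same type (S): 2 of 2.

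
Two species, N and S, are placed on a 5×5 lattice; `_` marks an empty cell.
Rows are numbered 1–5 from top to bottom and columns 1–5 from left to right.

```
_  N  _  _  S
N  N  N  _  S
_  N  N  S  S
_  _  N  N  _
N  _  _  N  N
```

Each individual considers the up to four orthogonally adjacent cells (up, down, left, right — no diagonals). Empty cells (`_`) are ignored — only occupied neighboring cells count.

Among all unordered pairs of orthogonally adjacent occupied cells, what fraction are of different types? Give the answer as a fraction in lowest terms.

Scan each occupied cell's neighbors to the right and below so each pair is counted once.
Row 1: N(1,2)–N(2,2)= S(1,5)–S(2,5)=  → 0/2 unlike.
Row 2: N(2,1)–N(2,2)= N(2,2)–N(2,3)= N(2,2)–N(3,2)= N(2,3)–N(3,3)= S(2,5)–S(3,5)=  → 0/5 unlike.
Row 3: N(3,2)–N(3,3)= N(3,3)–S(3,4)≠ N(3,3)–N(4,3)= S(3,4)–S(3,5)= S(3,4)–N(4,4)≠  → 2/5 unlike.
Row 4: N(4,3)–N(4,4)= N(4,4)–N(5,4)=  → 0/2 unlike.
Row 5: N(5,4)–N(5,5)=  → 0/1 unlike.
Total adjacent occupied pairs: 15; unlike-type pairs: 2.
2/15 is already in lowest terms.

2/15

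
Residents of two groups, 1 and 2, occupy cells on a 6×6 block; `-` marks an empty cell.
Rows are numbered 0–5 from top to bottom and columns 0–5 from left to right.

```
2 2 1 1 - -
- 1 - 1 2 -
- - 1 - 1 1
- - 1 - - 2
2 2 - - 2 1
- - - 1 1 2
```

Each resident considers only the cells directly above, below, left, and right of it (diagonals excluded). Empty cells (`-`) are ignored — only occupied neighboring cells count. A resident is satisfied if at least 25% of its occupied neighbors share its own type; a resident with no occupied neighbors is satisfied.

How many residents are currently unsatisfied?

(0,0)2 1/1 satisfied
(0,1)2 1/3 satisfied
(0,2)1 1/2 satisfied
(0,3)1 2/2 satisfied
(1,1)1 0/1 not
(1,3)1 1/2 satisfied
(1,4)2 0/2 not
(2,2)1 1/1 satisfied
(2,4)1 1/2 satisfied
(2,5)1 1/2 satisfied
(3,2)1 1/1 satisfied
(3,5)2 0/2 not
(4,0)2 1/1 satisfied
(4,1)2 1/1 satisfied
(4,4)2 0/2 not
(4,5)1 0/3 not
(5,3)1 1/1 satisfied
(5,4)1 1/3 satisfied
(5,5)2 0/2 not
Unsatisfied: (1,1), (1,4), (3,5), (4,4), (4,5), (5,5) — 6 in total.

6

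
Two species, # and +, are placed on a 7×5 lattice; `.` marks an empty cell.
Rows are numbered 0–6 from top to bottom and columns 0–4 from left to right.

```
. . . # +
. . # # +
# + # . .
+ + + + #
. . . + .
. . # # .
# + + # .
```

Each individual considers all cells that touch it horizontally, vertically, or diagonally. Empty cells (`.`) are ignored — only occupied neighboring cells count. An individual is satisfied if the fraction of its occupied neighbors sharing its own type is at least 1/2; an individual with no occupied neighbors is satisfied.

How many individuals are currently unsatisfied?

10

Row 0: (0,3)# 2/4 ✓ · (0,4)+ 1/3 ✗
Row 1: (1,2)# 3/4 ✓ · (1,3)# 3/5 ✓ · (1,4)+ 1/3 ✗
Row 2: (2,0)# 0/3 ✗ · (2,1)+ 3/6 ✓ · (2,2)# 2/6 ✗
Row 3: (3,0)+ 2/3 ✓ · (3,1)+ 3/5 ✓ · (3,2)+ 4/5 ✓ · (3,3)+ 2/4 ✓ · (3,4)# 0/2 ✗
Row 4: (4,3)+ 2/5 ✗
Row 5: (5,2)# 2/5 ✗ · (5,3)# 2/4 ✓
Row 6: (6,0)# 0/1 ✗ · (6,1)+ 1/3 ✗ · (6,2)+ 1/4 ✗ · (6,3)# 2/3 ✓
Unsatisfied: (0,4), (1,4), (2,0), (2,2), (3,4), (4,3), (5,2), (6,0), (6,1), (6,2) — 10 in total.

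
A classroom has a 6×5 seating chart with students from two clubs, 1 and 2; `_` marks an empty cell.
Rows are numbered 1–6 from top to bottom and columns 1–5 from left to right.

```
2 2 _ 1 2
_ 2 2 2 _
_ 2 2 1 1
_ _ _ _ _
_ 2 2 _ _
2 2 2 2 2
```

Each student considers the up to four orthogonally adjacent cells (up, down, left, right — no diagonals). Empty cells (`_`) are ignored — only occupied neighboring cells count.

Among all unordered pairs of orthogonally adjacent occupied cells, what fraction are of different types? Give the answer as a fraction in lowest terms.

Scan each occupied cell's neighbors to the right and below so each pair is counted once.
From row 1: 2 unlike of 4 pairs (running 2/4).
From row 2: 1 unlike of 5 pairs (running 3/9).
From row 3: 1 unlike of 3 pairs (running 4/12).
From row 5: 0 unlike of 3 pairs (running 4/15).
From row 6: 0 unlike of 4 pairs (running 4/19).
Total adjacent occupied pairs: 19; unlike-type pairs: 4.
4/19 is already in lowest terms.

4/19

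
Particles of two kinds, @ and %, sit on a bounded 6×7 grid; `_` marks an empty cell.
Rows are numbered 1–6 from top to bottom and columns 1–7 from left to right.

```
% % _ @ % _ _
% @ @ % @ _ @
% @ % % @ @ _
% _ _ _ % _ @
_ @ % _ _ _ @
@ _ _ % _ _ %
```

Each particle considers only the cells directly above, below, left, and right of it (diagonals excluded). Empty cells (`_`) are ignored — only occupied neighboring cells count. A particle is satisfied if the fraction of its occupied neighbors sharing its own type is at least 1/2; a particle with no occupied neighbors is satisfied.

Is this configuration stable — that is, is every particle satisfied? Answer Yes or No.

No

(1,1)% 2/2 ✓
(1,2)% 1/2 ✓
(1,4)@ 0/2 ✗
(1,5)% 0/2 ✗
(2,1)% 2/3 ✓
(2,2)@ 2/4 ✓
(2,3)@ 1/3 ✗
(2,4)% 1/4 ✗
(2,5)@ 1/3 ✗
(2,7)@ 0/0 ✓
(3,1)% 2/3 ✓
(3,2)@ 1/3 ✗
(3,3)% 1/3 ✗
(3,4)% 2/3 ✓
(3,5)@ 2/4 ✓
(3,6)@ 1/1 ✓
(4,1)% 1/1 ✓
(4,5)% 0/1 ✗
(4,7)@ 1/1 ✓
(5,2)@ 0/1 ✗
(5,3)% 0/1 ✗
(5,7)@ 1/2 ✓
(6,1)@ 0/0 ✓
(6,4)% 0/0 ✓
(6,7)% 0/1 ✗
For instance (1,4) has only 0/2 same-type neighbors, below 1/2.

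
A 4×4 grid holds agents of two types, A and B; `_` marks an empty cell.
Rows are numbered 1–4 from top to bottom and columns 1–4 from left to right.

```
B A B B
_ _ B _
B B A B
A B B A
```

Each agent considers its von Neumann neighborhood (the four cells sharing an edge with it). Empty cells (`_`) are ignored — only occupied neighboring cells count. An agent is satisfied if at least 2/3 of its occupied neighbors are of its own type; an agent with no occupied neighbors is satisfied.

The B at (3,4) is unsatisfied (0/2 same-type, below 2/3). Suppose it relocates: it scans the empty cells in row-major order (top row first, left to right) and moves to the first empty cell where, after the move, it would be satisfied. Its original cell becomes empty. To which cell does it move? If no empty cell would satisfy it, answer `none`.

Vacating (3,4). Empty cells in order:
  (2,1): 2/2 same-type → satisfied — stop here.

(2,1)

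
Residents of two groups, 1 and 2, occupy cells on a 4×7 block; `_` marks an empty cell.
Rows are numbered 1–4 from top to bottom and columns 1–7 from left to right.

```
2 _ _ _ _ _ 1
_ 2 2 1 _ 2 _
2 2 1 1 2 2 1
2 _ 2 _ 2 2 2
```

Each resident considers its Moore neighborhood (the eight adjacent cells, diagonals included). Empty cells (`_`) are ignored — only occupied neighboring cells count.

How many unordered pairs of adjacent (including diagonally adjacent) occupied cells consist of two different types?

Scan each occupied cell's neighbors to the right and below (and the two forward diagonals) so each pair is counted once.
From row 1: 1 unlike of 2 pairs (running 1/2).
From row 2: 6 unlike of 14 pairs (running 7/16).
From row 3: 8 unlike of 19 pairs (running 15/35).
From row 4: 0 unlike of 2 pairs (running 15/37).
Total adjacent occupied pairs: 37; unlike-type pairs: 15.

15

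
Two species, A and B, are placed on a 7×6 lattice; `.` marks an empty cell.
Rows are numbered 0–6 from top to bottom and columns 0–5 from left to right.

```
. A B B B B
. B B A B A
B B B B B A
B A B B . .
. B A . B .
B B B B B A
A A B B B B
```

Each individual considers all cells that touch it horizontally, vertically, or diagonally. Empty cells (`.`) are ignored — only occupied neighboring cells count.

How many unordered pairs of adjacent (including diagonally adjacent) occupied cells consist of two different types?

39

Scan each occupied cell's neighbors to the right and below (and the two forward diagonals) so each pair is counted once.
From row 0: 8 unlike of 17 pairs (running 8/17).
From row 1: 8 unlike of 18 pairs (running 16/35).
From row 2: 4 unlike of 16 pairs (running 20/51).
From row 3: 5 unlike of 10 pairs (running 25/61).
From row 4: 5 unlike of 10 pairs (running 30/71).
From row 5: 8 unlike of 21 pairs (running 38/92).
From row 6: 1 unlike of 5 pairs (running 39/97).
Total adjacent occupied pairs: 97; unlike-type pairs: 39.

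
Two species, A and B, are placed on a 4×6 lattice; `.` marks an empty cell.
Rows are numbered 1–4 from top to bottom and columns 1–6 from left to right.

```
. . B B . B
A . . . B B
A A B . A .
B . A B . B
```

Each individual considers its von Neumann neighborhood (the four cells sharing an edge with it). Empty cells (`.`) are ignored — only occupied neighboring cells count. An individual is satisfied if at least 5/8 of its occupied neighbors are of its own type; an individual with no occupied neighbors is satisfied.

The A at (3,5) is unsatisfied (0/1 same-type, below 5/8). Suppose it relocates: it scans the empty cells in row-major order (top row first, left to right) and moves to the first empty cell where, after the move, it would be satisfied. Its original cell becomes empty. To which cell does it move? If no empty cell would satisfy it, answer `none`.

Vacating (3,5). Empty cells in order:
  (1,1): 1/1 same-type → satisfied — stop here.

(1,1)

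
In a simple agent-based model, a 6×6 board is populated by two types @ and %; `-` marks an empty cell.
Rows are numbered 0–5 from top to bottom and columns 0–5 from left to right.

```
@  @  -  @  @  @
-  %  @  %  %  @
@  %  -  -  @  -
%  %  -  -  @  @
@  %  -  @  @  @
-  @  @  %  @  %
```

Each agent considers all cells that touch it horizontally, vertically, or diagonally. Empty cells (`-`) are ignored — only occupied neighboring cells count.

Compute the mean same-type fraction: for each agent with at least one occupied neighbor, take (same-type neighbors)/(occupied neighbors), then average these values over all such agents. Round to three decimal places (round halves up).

(0,0)@ 1/2
(0,1)@ 2/3
(0,3)@ 2/4
(0,4)@ 3/5
(0,5)@ 2/3
(1,1)% 1/5
(1,2)@ 2/5
(1,3)% 1/5
(1,4)% 1/6
(1,5)@ 3/4
(2,0)@ 0/4
(2,1)% 3/5
(2,4)@ 3/5
(3,0)% 3/5
(3,1)% 3/5
(3,4)@ 5/5
(3,5)@ 4/4
(4,0)@ 1/4
(4,1)% 2/5
(4,3)@ 4/5
(4,4)@ 5/7
(4,5)@ 4/5
(5,1)@ 2/3
(5,2)@ 2/4
(5,3)% 0/4
(5,4)@ 3/5
(5,5)% 0/3
Sum over 27 agents: 1/2 + 2/3 + 2/4 + 3/5 + 2/3 + 1/5 + 2/5 + 1/5 + 1/6 + 3/4 + 0/4 + 3/5 + 3/5 + 3/5 + 3/5 + 5/5 + 4/4 + 1/4 + 2/5 + 4/5 + 5/7 + 4/5 + 2/3 + 2/4 + 0/4 + 3/5 + 0/3 = 1447/105; mean = 1447/105 ÷ 27 = 1447/2835 = 0.510405… → 0.510.

0.510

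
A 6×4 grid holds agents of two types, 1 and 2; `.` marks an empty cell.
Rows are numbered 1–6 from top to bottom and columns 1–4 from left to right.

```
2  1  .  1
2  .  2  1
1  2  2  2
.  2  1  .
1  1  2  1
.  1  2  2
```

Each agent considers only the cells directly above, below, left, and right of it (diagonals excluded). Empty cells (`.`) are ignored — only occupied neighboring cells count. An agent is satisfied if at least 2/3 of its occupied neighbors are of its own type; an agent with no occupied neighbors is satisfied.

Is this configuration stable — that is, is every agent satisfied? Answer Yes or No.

No

Row 1: (1,1)2 1/2 not · (1,2)1 0/1 not · (1,4)1 1/1 satisfied
Row 2: (2,1)2 1/2 not · (2,3)2 1/2 not · (2,4)1 1/3 not
Row 3: (3,1)1 0/2 not · (3,2)2 2/3 satisfied · (3,3)2 3/4 satisfied · (3,4)2 1/2 not
Row 4: (4,2)2 1/3 not · (4,3)1 0/3 not
Row 5: (5,1)1 1/1 satisfied · (5,2)1 2/4 not · (5,3)2 1/4 not · (5,4)1 0/2 not
Row 6: (6,2)1 1/2 not · (6,3)2 2/3 satisfied · (6,4)2 1/2 not
For instance (1,1) has only 1/2 same-type neighbors, below 2/3.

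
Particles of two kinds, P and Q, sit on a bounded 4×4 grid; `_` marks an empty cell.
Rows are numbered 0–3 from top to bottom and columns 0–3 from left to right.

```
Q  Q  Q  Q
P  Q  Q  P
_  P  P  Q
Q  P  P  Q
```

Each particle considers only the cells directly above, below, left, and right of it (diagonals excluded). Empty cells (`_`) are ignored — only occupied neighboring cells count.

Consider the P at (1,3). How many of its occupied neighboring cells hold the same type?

Occupied neighbors of (1,3): (0,3)=Q, (2,3)=Q, (1,2)=Q.
Same type (P): 0 of 3.

0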